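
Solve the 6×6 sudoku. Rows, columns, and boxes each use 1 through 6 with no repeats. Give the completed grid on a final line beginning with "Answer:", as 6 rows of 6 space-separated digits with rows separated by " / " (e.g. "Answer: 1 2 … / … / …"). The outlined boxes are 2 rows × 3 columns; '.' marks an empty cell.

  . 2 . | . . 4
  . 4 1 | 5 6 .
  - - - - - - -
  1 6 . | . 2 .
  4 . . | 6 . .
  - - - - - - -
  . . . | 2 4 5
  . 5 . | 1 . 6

Step 1. [r2c1∈{3}] r2c1's peers cover all but 3, so r2c1=3.
Step 2. [r4c2∈{3}] r4c2 has the single candidate 3. So r4c2=3.
Step 3. [r5c3∈{3,6}] r5c3 is the only open cell in row 5 admitting 3, so r5c3=3.
Step 4. [r4c3∈{2,5}] r4c3 is the only open cell in row 4 admitting 2. So r4c3=2.
Step 5. [r1c4∈{3}] r1c4 is down to just 3, so r1c4=3.
Step 6. [r1c3∈{5,6}] across col 3, 6 lands solely at r1c3, so r1c3=6.
Step 7. [r4c5∈{1,5}] across row 4, 5 lands solely at r4c5, so r4c5=5.
Step 8. [r3c6∈{3}] r3c6's peers cover all but 3. So r3c6=3.
Step 9. [r4c6∈{1}] r4c6 has the single candidate 1, so r4c6=1.
Step 10. [r5c2∈{1}] only 1 remains possible at r5c2, so r5c2=1.
Step 11. [r5c1∈{6}] r5c1's peers cover all but 6 ⇒ r5c1=6.
Step 12. [r3c4∈{4}] r3c4 has the single candidate 4, so r3c4=4.
Step 13. [r2c6∈{2}] only 2 remains possible at r2c6. So r2c6=2.
Step 14. [r1c5∈{1}] only 1 remains possible at r1c5, so r1c5=1.
Step 15. [r6c5∈{3}] r6c5 has the single candidate 3. So r6c5=3.
Step 16. [r6c1∈{2}] only 2 remains possible at r6c1 ⇒ r6c1=2.
Step 17. [r3c3∈{5}] only 5 remains possible at r3c3 ⇒ r3c3=5.
Step 18. [r1c1∈{5}] nothing but 5 survives at r1c1, so r1c1=5.
Step 19. [r6c3∈{4}] r6c3 has the single candidate 4, so r6c3=4.

Answer: 5 2 6 3 1 4 / 3 4 1 5 6 2 / 1 6 5 4 2 3 / 4 3 2 6 5 1 / 6 1 3 2 4 5 / 2 5 4 1 3 6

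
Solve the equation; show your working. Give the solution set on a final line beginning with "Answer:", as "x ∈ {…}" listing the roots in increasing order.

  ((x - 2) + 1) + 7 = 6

Step 1. [((x - 2) + 1) + 7 = 6] peel the +7: subtract 7 from each side ⇒ sub: (x - 2) + 1 = -1.
Step 2. [(x - 2) + 1 = -1] 1 comes off first (subtract 1), so sub: x - 2 = -2.
Step 3. [x - 2 = -2] peel the -2: add 2 from each side ⇒ sub: x = 0.

Answer: x ∈ {0}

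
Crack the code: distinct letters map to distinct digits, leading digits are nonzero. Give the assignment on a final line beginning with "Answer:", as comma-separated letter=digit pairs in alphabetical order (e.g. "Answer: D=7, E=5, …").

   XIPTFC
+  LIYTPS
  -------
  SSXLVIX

Step 1. [col 1: C + S ≡ X (mod 10)] no forcing yet in column 1 (carry-in 0); C=3 is free and consistent — try it, so C=3.
Step 2. [col 1: C + S ≡ X (mod 10)] X=4 is one option consistent with column 1 (C + S ≡ X (mod 10), carry-in 0) — take it, so X=4.
Step 3. [col 1: C + S ≡ X (mod 10)] from column 1 (C=3, X=4, carry-in 0, digits 3,4 already taken and all letters distinct): S must equal 1. So S=1.
Step 4. [col 2: F + P ≡ I (mod 10)] column 2 (F + P ≡ I (mod 10), carry-in 0) doesn't pin I yet; pick I=7 and continue, so I=7.
Step 5. [col 2: F + P ≡ I (mod 10)] P=5 is one option consistent with column 2 (F + P ≡ I (mod 10), carry-in 0) — take it ⇒ P=5.
Step 6. [col 2: F + P ≡ I (mod 10)] from column 2 (P=5, I=7, carry-in 0, digits 1,3,4,5,7 already taken and all letters distinct): F must equal 2 ⇒ F=2.
Step 7. [col 3: T + T ≡ V (mod 10)] several values work for V in column 3 (T + T ≡ V (mod 10), carry-in 0); try V=8. So V=8.
Step 8. [col 3: T + T ≡ V (mod 10)] column 3 reads T+T+carry(0)=V with V=8; with digits 1,2,3,4,5,7,8 already taken and all letters distinct, the only value for T is 9. So T=9.
Step 9. [col 4: P + Y ≡ L (mod 10)] column 4 reads P+Y+carry(1)=L with P=5; with digits 1,2,3,4,5,7,8,9 already taken and all letters distinct, the only value for Y is 0, so Y=0.
Step 10. [col 4: P + Y ≡ L (mod 10)] from column 4 (P=5, Y=0, carry-in 1, digits 0,1,2,3,4,5,7,8,9 already taken and all letters distinct): L must equal 6, so L=6.

Answer: C=3, F=2, I=7, L=6, P=5, S=1, T=9, V=8, X=4, Y=0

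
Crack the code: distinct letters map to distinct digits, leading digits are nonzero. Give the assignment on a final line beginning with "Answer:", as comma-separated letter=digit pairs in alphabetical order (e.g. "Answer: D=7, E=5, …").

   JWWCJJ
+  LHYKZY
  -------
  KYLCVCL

Step 1. [col 1: J + Y ≡ L (mod 10)] column 1 (J + Y ≡ L (mod 10), carry-in 0) doesn't pin J yet; pick J=5 and continue ⇒ J=5.
Step 2. [col 1: J + Y ≡ L (mod 10)] several values work for L in column 1 (J + Y ≡ L (mod 10), carry-in 0); try L=9. So L=9.
Step 3. [K] adding two 6-digit numbers gives at most 6+1 digits, and here it does — K is that final carry and must be 1. So K=1.
Step 4. [col 1: J + Y ≡ L (mod 10)] column 1 reads J+Y+carry(0)=L with J=5, L=9; with digits 1,5,9 already taken and all letters distinct, the only value for Y is 4. So Y=4.
Step 5. [col 2: J + Z ≡ C (mod 10)] column 2 (J + Z ≡ C (mod 10), carry-in 0) doesn't pin Z yet; pick Z=2 and continue ⇒ Z=2.
Step 6. [col 2: J + Z ≡ C (mod 10)] in column 2 we have J+Z≡C with carry-in 0; given J=5, Z=2 and digits 1,2,4,5,9 already taken and all letters distinct, that pins C to 7, so C=7.
Step 7. [col 3: C + K ≡ V (mod 10)] in column 3 we have C+K≡V with carry-in 0; given C=7, K=1 and digits 1,2,4,5,7,9 already taken and all letters distinct, that pins V to 8, so V=8.
Step 8. [col 4: W + Y ≡ C (mod 10)] column 4: given Y=4, C=7, carry-in 0, and digits 1,2,4,5,7,8,9 already taken and all letters distinct, W+Y≡C (mod 10) forces W=3 ⇒ W=3.
Step 9. [col 5: W + H ≡ L (mod 10)] from column 5 (W=3, L=9, carry-in 0, digits 1,2,3,4,5,7,8,9 already taken and all letters distinct): H must equal 6. So H=6.

Answer: C=7, H=6, J=5, K=1, L=9, V=8, W=3, Y=4, Z=2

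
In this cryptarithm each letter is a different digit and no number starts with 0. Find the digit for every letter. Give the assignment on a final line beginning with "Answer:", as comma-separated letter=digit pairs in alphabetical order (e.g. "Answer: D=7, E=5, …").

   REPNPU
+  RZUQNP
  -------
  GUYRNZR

Step 1. [col 1: U + P ≡ R (mod 10)] several values work for U in column 1 (U + P ≡ R (mod 10), carry-in 0); try U=6, so U=6.
Step 2. [col 1: U + P ≡ R (mod 10)] R=8 is one option consistent with column 1 (U + P ≡ R (mod 10), carry-in 0) — take it, so R=8.
Step 3. [col 1: U + P ≡ R (mod 10)] column 1: given U=6, R=8, carry-in 0, and digits 6,8 already taken and all letters distinct, U+P≡R (mod 10) forces P=2. So P=2.
Step 4. [col 2: P + N ≡ Z (mod 10)] column 2 (P + N ≡ Z (mod 10), carry-in 0) doesn't pin N yet; pick N=3 and continue ⇒ N=3.
Step 5. [col 2: P + N ≡ Z (mod 10)] from column 2 (P=2, N=3, carry-in 0, digits 2,3,6,8 already taken and all letters distinct): Z must equal 5 ⇒ Z=5.
Step 6. [col 3: N + Q ≡ N (mod 10)] from column 3 (N=3, carry-in 0, digits 2,3,5,6,8 already taken and all letters distinct): Q must equal 0, so Q=0.
Step 7. [col 5: E + Z ≡ Y (mod 10)] Y=9 is one option consistent with column 5 (E + Z ≡ Y (mod 10), carry-in 0) — take it ⇒ Y=9.
Step 8. [G] the sum has 7 digits but both addends have 6; that extra leading digit G is the final carry, namely 1 ⇒ G=1.
Step 9. [col 5: E + Z ≡ Y (mod 10)] from column 5 (Z=5, Y=9, carry-in 0, digits 0,1,2,3,5,6,8,9 already taken and all letters distinct): E must equal 4, so E=4.

Answer: E=4, G=1, N=3, P=2, Q=0, R=8, U=6, Y=9, Z=5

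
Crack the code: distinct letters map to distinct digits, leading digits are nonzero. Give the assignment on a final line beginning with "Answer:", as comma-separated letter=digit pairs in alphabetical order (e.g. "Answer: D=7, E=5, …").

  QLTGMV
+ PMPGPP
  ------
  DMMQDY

Step 1. [col 1: V + P ≡ Y (mod 10)] Y=5 is one option consistent with column 1 (V + P ≡ Y (mod 10), carry-in 0) — take it ⇒ Y=5.
Step 2. [col 1: V + P ≡ Y (mod 10)] no forcing yet in column 1 (carry-in 0); V=1 is free and consistent — try it ⇒ V=1.
Step 3. [col 1: V + P ≡ Y (mod 10)] column 1 reads V+P+carry(0)=Y with V=1, Y=5; with digits 1,5 already taken and all letters distinct, the only value for P is 4. So P=4.
Step 4. [col 2: M + P ≡ D (mod 10)] no forcing yet in column 2 (carry-in 0); M=3 is free and consistent — try it. So M=3.
Step 5. [col 2: M + P ≡ D (mod 10)] column 2: given M=3, P=4, carry-in 0, and digits 1,3,4,5 already taken and all letters distinct, M+P≡D (mod 10) forces D=7, so D=7.
Step 6. [col 3: G + G ≡ Q (mod 10)] no forcing yet in column 3 (carry-in 0); G=6 is free and consistent — try it, so G=6.
Step 7. [col 3: G + G ≡ Q (mod 10)] from column 3 (G=6, carry-in 0, digits 1,3,4,5,6,7 already taken and all letters distinct): Q must equal 2 ⇒ Q=2.
Step 8. [col 4: T + P ≡ M (mod 10)] column 4: given P=4, M=3, carry-in 1, and digits 1,2,3,4,5,6,7 already taken and all letters distinct, T+P≡M (mod 10) forces T=8, so T=8.
Step 9. [col 5: L + M ≡ M (mod 10)] column 5 reads L+M+carry(1)=M with M=3; with digits 1,2,3,4,5,6,7,8 already taken and all letters distinct, the only value for L is 9. So L=9.

Answer: D=7, G=6, L=9, M=3, P=4, Q=2, T=8, V=1, Y=5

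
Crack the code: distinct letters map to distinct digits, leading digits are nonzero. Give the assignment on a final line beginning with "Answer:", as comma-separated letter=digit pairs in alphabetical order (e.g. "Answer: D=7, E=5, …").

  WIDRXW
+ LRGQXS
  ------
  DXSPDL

Step 1. [col 1: W + S ≡ L (mod 10)] several values work for L in column 1 (W + S ≡ L (mod 10), carry-in 0); try L=5. So L=5.
Step 2. [col 1: W + S ≡ L (mod 10)] no forcing yet in column 1 (carry-in 0); W=1 is free and consistent — try it ⇒ W=1.
Step 3. [col 1: W + S ≡ L (mod 10)] column 1: given W=1, L=5, carry-in 0, and digits 1,5 already taken and all letters distinct, W+S≡L (mod 10) forces S=4 ⇒ S=4.
Step 4. [col 2: X + X ≡ D (mod 10)] column 2 (X + X ≡ D (mod 10), carry-in 0) doesn't pin D yet; pick D=6 and continue, so D=6.
Step 5. [col 2: X + X ≡ D (mod 10)] column 2 (X + X ≡ D (mod 10), carry-in 0) doesn't pin X yet; pick X=3 and continue. So X=3.
Step 6. [col 3: R + Q ≡ P (mod 10)] no forcing yet in column 3 (carry-in 0); Q=7 is free and consistent — try it ⇒ Q=7.
Step 7. [col 3: R + Q ≡ P (mod 10)] in column 3 we have R+Q≡P with carry-in 0; given Q=7 and digits 1,3,4,5,6,7 already taken and all letters distinct, that pins P to 9, so P=9.
Step 8. [col 3: R + Q ≡ P (mod 10)] in column 3 we have R+Q≡P with carry-in 0; given Q=7, P=9 and digits 1,3,4,5,6,7,9 already taken and all letters distinct, that pins R to 2. So R=2.
Step 9. [col 4: D + G ≡ S (mod 10)] from column 4 (D=6, S=4, carry-in 0, digits 1,2,3,4,5,6,7,9 already taken and all letters distinct): G must equal 8 ⇒ G=8.
Step 10. [col 5: I + R ≡ X (mod 10)] column 5 reads I+R+carry(1)=X with R=2, X=3; with digits 1,2,3,4,5,6,7,8,9 already taken and all letters distinct, the only value for I is 0 ⇒ I=0.

Answer: D=6, G=8, I=0, L=5, P=9, Q=7, R=2, S=4, W=1, X=3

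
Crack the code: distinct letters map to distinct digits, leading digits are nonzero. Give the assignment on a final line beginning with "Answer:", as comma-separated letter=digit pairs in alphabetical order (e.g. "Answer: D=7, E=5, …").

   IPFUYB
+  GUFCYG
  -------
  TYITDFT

Step 1. [col 1: B + G ≡ T (mod 10)] several values work for B in column 1 (B + G ≡ T (mod 10), carry-in 0); try B=2 ⇒ B=2.
Step 2. [col 1: B + G ≡ T (mod 10)] column 1 (B + G ≡ T (mod 10), carry-in 0) doesn't pin T yet; pick T=1 and continue. So T=1.
Step 3. [col 1: B + G ≡ T (mod 10)] from column 1 (B=2, T=1, carry-in 0, digits 1,2 already taken and all letters distinct): G must equal 9 ⇒ G=9.
Step 4. [col 2: Y + Y ≡ F (mod 10)] Y=7 is one option consistent with column 2 (Y + Y ≡ F (mod 10), carry-in 1) — take it ⇒ Y=7.
Step 5. [col 2: Y + Y ≡ F (mod 10)] from column 2 (Y=7, carry-in 1, digits 1,2,7,9 already taken and all letters distinct): F must equal 5. So F=5.
Step 6. [col 3: U + C ≡ D (mod 10)] column 3 (U + C ≡ D (mod 10), carry-in 1) doesn't pin U yet; pick U=3 and continue. So U=3.
Step 7. [col 3: U + C ≡ D (mod 10)] column 3 (U + C ≡ D (mod 10), carry-in 1) doesn't pin C yet; pick C=6 and continue. So C=6.
Step 8. [col 3: U + C ≡ D (mod 10)] column 3 reads U+C+carry(1)=D with U=3, C=6; with digits 1,2,3,5,6,7,9 already taken and all letters distinct, the only value for D is 0 ⇒ D=0.
Step 9. [col 5: P + U ≡ I (mod 10)] in column 5 we have P+U≡I with carry-in 1; given U=3 and digits 0,1,2,3,5,6,7,9 already taken and all letters distinct, that pins I to 8 ⇒ I=8.
Step 10. [col 5: P + U ≡ I (mod 10)] column 5 reads P+U+carry(1)=I with U=3, I=8; with digits 0,1,2,3,5,6,7,8,9 already taken and all letters distinct, the only value for P is 4 ⇒ P=4.

Answer: B=2, C=6, D=0, F=5, G=9, I=8, P=4, T=1, U=3, Y=7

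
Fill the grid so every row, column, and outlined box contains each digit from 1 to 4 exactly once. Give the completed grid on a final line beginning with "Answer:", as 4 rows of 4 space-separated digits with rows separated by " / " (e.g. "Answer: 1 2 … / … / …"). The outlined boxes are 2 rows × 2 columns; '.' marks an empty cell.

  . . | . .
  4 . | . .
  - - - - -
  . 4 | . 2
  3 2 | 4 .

Step 1. [r2c3∈{1,2,3}] 2 has one home in row 2: r2c3 ⇒ r2c3=2.
Step 2. [r4c4∈{1}] nothing but 1 survives at r4c4, so r4c4=1.
Step 3. [r2c2∈{1,3}] 1 has one home in row 2: r2c2 ⇒ r2c2=1.
Step 4. [r2c4∈{3}] only 3 remains possible at r2c4 ⇒ r2c4=3.
Step 5. [r3c3∈{3}] r3c3 has the single candidate 3, so r3c3=3.
Step 6. [r3c1∈{1}] only 1 remains possible at r3c1, so r3c1=1.
Step 7. [r1c4∈{4}] r1c4's peers cover all but 4. So r1c4=4.
Step 8. [r1c2∈{3}] r1c2 has the single candidate 3 ⇒ r1c2=3.
Step 9. [r1c1∈{2}] r1c1's peers cover all but 2, so r1c1=2.
Step 10. [r1c3∈{1}] r1c3's peers cover all but 1 ⇒ r1c3=1.

Answer: 2 3 1 4 / 4 1 2 3 / 1 4 3 2 / 3 2 4 1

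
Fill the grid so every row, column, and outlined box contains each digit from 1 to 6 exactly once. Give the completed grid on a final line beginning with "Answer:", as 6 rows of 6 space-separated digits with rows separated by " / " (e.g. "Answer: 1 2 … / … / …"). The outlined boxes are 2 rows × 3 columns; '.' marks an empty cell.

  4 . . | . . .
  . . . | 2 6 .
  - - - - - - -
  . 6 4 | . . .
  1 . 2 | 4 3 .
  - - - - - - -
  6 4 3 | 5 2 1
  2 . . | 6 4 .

Step 1. [r4c2∈{5}] only 5 remains possible at r4c2 ⇒ r4c2=5.
Step 2. [r2c1∈{3,5}] r2c1 is the only open cell in col 1 admitting 5, so r2c1=5.
Step 3. [r1c4∈{1,3}] r1c4 is the only open cell in col 4 admitting 3. So r1c4=3.
Step 4. [r1c5∈{1,5}] in box 2, 1 fits only at r1c5. So r1c5=1.
Step 5. [r2c3∈{1}] r2c3's peers cover all but 1. So r2c3=1.
Step 6. [r1c6∈{5}] r1c6 is down to just 5 ⇒ r1c6=5.
Step 7. [r6c3∈{5}] r6c3's peers cover all but 5 ⇒ r6c3=5.
Step 8. [r6c6∈{3}] r6c6 has the single candidate 3 ⇒ r6c6=3.
Step 9. [r3c4∈{1}] r3c4 has the single candidate 1 ⇒ r3c4=1.
Step 10. [r6c2∈{1}] r6c2's peers cover all but 1. So r6c2=1.
Step 11. [r3c1∈{3}] nothing but 3 survives at r3c1 ⇒ r3c1=3.
Step 12. [r2c6∈{4}] only 4 remains possible at r2c6 ⇒ r2c6=4.
Step 13. [r1c3∈{6}] r1c3's peers cover all but 6 ⇒ r1c3=6.
Step 14. [r3c5∈{5}] r3c5 is down to just 5, so r3c5=5.
Step 15. [r1c2∈{2}] r1c2 has the single candidate 2 ⇒ r1c2=2.
Step 16. [r2c2∈{3}] r2c2 is down to just 3 ⇒ r2c2=3.
Step 17. [r3c6∈{2}] only 2 remains possible at r3c6. So r3c6=2.
Step 18. [r4c6∈{6}] r4c6 has the single candidate 6, so r4c6=6.

Answer: 4 2 6 3 1 5 / 5 3 1 2 6 4 / 3 6 4 1 5 2 / 1 5 2 4 3 6 / 6 4 3 5 2 1 / 2 1 5 6 4 3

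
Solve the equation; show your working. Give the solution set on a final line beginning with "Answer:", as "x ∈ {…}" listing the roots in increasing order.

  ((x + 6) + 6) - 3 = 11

Step 1. [((x + 6) + 6) - 3 = 11] the outer -3 inverts by adding 3, so sub: (x + 6) + 6 = 14.
Step 2. [(x + 6) + 6 = 14] peel the +6: subtract 6 from each side ⇒ sub: x + 6 = 8.
Step 3. [x + 6 = 8] subtract 6: x sits inside (… + 6), so sub: x = 2.

Answer: x ∈ {2}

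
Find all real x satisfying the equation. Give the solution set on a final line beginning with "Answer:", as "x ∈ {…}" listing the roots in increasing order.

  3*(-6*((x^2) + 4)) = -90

Step 1. [3*(-6*((x^2) + 4)) = -90] leading coefficient 3: divide by 3, so div: -6*((x^2) + 4) = -30.
Step 2. [-6*((x^2) + 4) = -30] divide by the outer -6. So div: (x^2) + 4 = 5.
Step 3. [(x^2) + 4 = 5] the outer +4 inverts by subtracting 4, so sub: x^2 = 1.
Step 4. [x^2 = 1] √ both sides: 1 ≥ 0 gives two branches ⇒ sqrt: x = 1 or -1.

Answer: x ∈ {-1, 1}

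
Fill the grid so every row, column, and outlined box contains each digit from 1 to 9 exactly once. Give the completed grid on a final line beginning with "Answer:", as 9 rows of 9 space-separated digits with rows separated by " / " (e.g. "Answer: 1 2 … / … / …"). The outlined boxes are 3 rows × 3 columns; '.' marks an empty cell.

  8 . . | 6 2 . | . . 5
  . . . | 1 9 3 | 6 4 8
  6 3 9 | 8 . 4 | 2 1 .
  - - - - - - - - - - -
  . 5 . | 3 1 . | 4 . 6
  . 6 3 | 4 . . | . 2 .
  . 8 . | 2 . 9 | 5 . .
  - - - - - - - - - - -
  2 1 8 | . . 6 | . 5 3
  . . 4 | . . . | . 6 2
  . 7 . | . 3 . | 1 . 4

Step 1. [r1c6∈{7}] r1c6 is down to just 7 ⇒ r1c6=7.
Step 2. [r5c9∈{1,7,9}] r5c9 is the only open cell in col 9 admitting 9 ⇒ r5c9=9.
Step 3. [r4c6∈{8}] nothing but 8 survives at r4c6, so r4c6=8.
Step 4. [r4c8∈{7}] nothing but 7 survives at r4c8 ⇒ r4c8=7.
Step 5. [r8c2∈{9}] r8c2 is down to just 9, so r8c2=9.
Step 6. [r9c1∈{5}] nothing but 5 survives at r9c1 ⇒ r9c1=5.
Step 7. [r2c1∈{7}] r2c1's peers cover all but 7, so r2c1=7.
Step 8. [r5c5∈{5,7}] row 5 places 7 nowhere but r5c5. So r5c5=7.
Step 9. [r8c4∈{5,7}] in col 4, 5 fits only at r8c4, so r8c4=5.
Step 10. [r5c1∈{1}] r5c1's peers cover all but 1. So r5c1=1.
Step 11. [r7c4∈{7,9}] r7c4 is the only open cell in col 4 admitting 7, so r7c4=7.
Step 12. [r7c7∈{9}] r7c7 has the single candidate 9 ⇒ r7c7=9.
Step 13. [r8c7∈{7,8}] r8c7 is the only open cell in row 8 admitting 7. So r8c7=7.
Step 14. [r1c8∈{3,9}] in row 1, 9 fits only at r1c8 ⇒ r1c8=9.
Step 15. [r2c2∈{2}] r2c2's peers cover all but 2 ⇒ r2c2=2.
Step 16. [r8c5∈{8}] only 8 remains possible at r8c5 ⇒ r8c5=8.
Step 17. [r7c5∈{4}] r7c5 has the single candidate 4 ⇒ r7c5=4.
Step 18. [r3c9∈{7}] r3c9 has the single candidate 7. So r3c9=7.
Step 19. [r5c6∈{5}] nothing but 5 survives at r5c6. So r5c6=5.
Step 20. [r1c2∈{4}] only 4 remains possible at r1c2 ⇒ r1c2=4.
Step 21. [r9c4∈{9}] r9c4's peers cover all but 9 ⇒ r9c4=9.
Step 22. [r4c1∈{9}] nothing but 9 survives at r4c1, so r4c1=9.
Step 23. [r5c7∈{8}] r5c7 has the single candidate 8 ⇒ r5c7=8.
Step 24. [r8c1∈{3}] only 3 remains possible at r8c1. So r8c1=3.
Step 25. [r6c5∈{6}] r6c5 is down to just 6 ⇒ r6c5=6.
Step 26. [r1c7∈{3}] r1c7 is down to just 3, so r1c7=3.
Step 27. [r9c3∈{6}] r9c3 is down to just 6. So r9c3=6.
Step 28. [r9c6∈{2}] r9c6 is down to just 2 ⇒ r9c6=2.
Step 29. [r3c5∈{5}] r3c5 has the single candidate 5 ⇒ r3c5=5.
Step 30. [r8c6∈{1}] r8c6 is down to just 1. So r8c6=1.
Step 31. [r4c3∈{2}] nothing but 2 survives at r4c3, so r4c3=2.
Step 32. [r6c9∈{1}] r6c9 has the single candidate 1. So r6c9=1.
Step 33. [r9c8∈{8}] r9c8 has the single candidate 8 ⇒ r9c8=8.
Step 34. [r6c3∈{7}] only 7 remains possible at r6c3, so r6c3=7.
Step 35. [r6c8∈{3}] only 3 remains possible at r6c8, so r6c8=3.
Step 36. [r6c1∈{4}] r6c1 has the single candidate 4. So r6c1=4.
Step 37. [r2c3∈{5}] r2c3 is down to just 5 ⇒ r2c3=5.
Step 38. [r1c3∈{1}] r1c3's peers cover all but 1, so r1c3=1.

Answer: 8 4 1 6 2 7 3 9 5 / 7 2 5 1 9 3 6 4 8 / 6 3 9 8 5 4 2 1 7 / 9 5 2 3 1 8 4 7 6 / 1 6 3 4 7 5 8 2 9 / 4 8 7 2 6 9 5 3 1 / 2 1 8 7 4 6 9 5 3 / 3 9 4 5 8 1 7 6 2 / 5 7 6 9 3 2 1 8 4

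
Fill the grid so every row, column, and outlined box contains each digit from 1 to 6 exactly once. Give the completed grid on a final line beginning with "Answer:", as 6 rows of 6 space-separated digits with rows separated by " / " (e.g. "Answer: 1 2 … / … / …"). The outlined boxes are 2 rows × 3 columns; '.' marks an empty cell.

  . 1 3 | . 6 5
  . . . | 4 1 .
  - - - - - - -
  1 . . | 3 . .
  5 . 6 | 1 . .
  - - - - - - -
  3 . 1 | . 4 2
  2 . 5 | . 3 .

Step 1. [r3c3∈{2,4}] 4 has one home in col 3: r3c3. So r3c3=4.
Step 2. [r6c4∈{6}] r6c4 is down to just 6. So r6c4=6.
Step 3. [r3c2∈{2}] r3c2's peers cover all but 2 ⇒ r3c2=2.
Step 4. [r2c1∈{6}] r2c1 is down to just 6. So r2c1=6.
Step 5. [r2c2∈{5}] nothing but 5 survives at r2c2 ⇒ r2c2=5.
Step 6. [r2c3∈{2}] only 2 remains possible at r2c3, so r2c3=2.
Step 7. [r4c6∈{4}] nothing but 4 survives at r4c6 ⇒ r4c6=4.
Step 8. [r5c2∈{6}] only 6 remains possible at r5c2 ⇒ r5c2=6.
Step 9. [r4c5∈{2}] r4c5's peers cover all but 2 ⇒ r4c5=2.
Step 10. [r6c6∈{1}] r6c6's peers cover all but 1, so r6c6=1.
Step 11. [r2c6∈{3}] only 3 remains possible at r2c6 ⇒ r2c6=3.
Step 12. [r4c2∈{3}] nothing but 3 survives at r4c2, so r4c2=3.
Step 13. [r5c4∈{5}] nothing but 5 survives at r5c4 ⇒ r5c4=5.
Step 14. [r1c4∈{2}] r1c4 is down to just 2, so r1c4=2.
Step 15. [r3c6∈{6}] nothing but 6 survives at r3c6. So r3c6=6.
Step 16. [r1c1∈{4}] nothing but 4 survives at r1c1 ⇒ r1c1=4.
Step 17. [r3c5∈{5}] r3c5 is down to just 5, so r3c5=5.
Step 18. [r6c2∈{4}] r6c2 is down to just 4. So r6c2=4.

Answer: 4 1 3 2 6 5 / 6 5 2 4 1 3 / 1 2 4 3 5 6 / 5 3 6 1 2 4 / 3 6 1 5 4 2 / 2 4 5 6 3 1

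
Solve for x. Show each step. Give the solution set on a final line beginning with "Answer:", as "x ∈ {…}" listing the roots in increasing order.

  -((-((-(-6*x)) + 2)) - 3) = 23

Step 1. [-((-((-(-6*x)) + 2)) - 3) = 23] LHS negated; negate both sides. So neg: (-((-(-6*x)) + 2)) - 3 = -23.
Step 2. [(-((-(-6*x)) + 2)) - 3 = -23] 3 comes off first (add 3) ⇒ sub: -((-(-6*x)) + 2) = -20.
Step 3. [-((-(-6*x)) + 2) = -20] flip signs both sides. So neg: (-(-6*x)) + 2 = 20.
Step 4. [(-(-6*x)) + 2 = 20] +2 is outermost — subtract 2 both sides. So sub: -(-6*x) = 18.
Step 5. [-(-6*x) = 18] LHS negated; negate both sides ⇒ neg: -6*x = -18.
Step 6. [-6*x = -18] leading coefficient -6: divide by -6, so div: x = 3.

Answer: x ∈ {3}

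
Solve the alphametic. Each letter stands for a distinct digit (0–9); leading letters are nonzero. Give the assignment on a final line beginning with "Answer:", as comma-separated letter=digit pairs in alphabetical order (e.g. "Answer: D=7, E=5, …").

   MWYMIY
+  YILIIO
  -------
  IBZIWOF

Step 1. [col 1: Y + O ≡ F (mod 10)] no forcing yet in column 1 (carry-in 0); O=3 is free and consistent — try it, so O=3.
Step 2. [I] I is the leading digit of a 7-digit sum of two 6-digit numbers; the final carry is exactly 1, so I=1.
Step 3. [col 1: Y + O ≡ F (mod 10)] column 1 (Y + O ≡ F (mod 10), carry-in 0) doesn't pin Y yet; pick Y=7 and continue ⇒ Y=7.
Step 4. [col 1: Y + O ≡ F (mod 10)] column 1 reads Y+O+carry(0)=F with Y=7, O=3; with digits 1,3,7 already taken and all letters distinct, the only value for F is 0, so F=0.
Step 5. [col 3: M + I ≡ W (mod 10)] W=6 is one option consistent with column 3 (M + I ≡ W (mod 10), carry-in 0) — take it ⇒ W=6.
Step 6. [col 3: M + I ≡ W (mod 10)] column 3: given I=1, W=6, carry-in 0, and digits 0,1,3,6,7 already taken and all letters distinct, M+I≡W (mod 10) forces M=5. So M=5.
Step 7. [col 4: Y + L ≡ I (mod 10)] column 4: given Y=7, I=1, carry-in 0, and digits 0,1,3,5,6,7 already taken and all letters distinct, Y+L≡I (mod 10) forces L=4 ⇒ L=4.
Step 8. [col 5: W + I ≡ Z (mod 10)] column 5 reads W+I+carry(1)=Z with W=6, I=1; with digits 0,1,3,4,5,6,7 already taken and all letters distinct, the only value for Z is 8. So Z=8.
Step 9. [col 6: M + Y ≡ B (mod 10)] column 6: given M=5, Y=7, carry-in 0, and digits 0,1,3,4,5,6,7,8 already taken and all letters distinct, M+Y≡B (mod 10) forces B=2 ⇒ B=2.

Answer: B=2, F=0, I=1, L=4, M=5, O=3, W=6, Y=7, Z=8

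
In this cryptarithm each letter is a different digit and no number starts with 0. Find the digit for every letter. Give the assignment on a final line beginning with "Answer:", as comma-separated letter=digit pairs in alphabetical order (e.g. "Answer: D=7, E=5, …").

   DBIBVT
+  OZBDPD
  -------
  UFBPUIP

Step 1. [col 1: T + D ≡ P (mod 10)] T=9 is one option consistent with column 1 (T + D ≡ P (mod 10), carry-in 0) — take it ⇒ T=9.
Step 2. [col 1: T + D ≡ P (mod 10)] several values work for P in column 1 (T + D ≡ P (mod 10), carry-in 0); try P=7, so P=7.
Step 3. [U] the sum has 7 digits but both addends have 6; that extra leading digit U is the final carry, namely 1, so U=1.
Step 4. [col 1: T + D ≡ P (mod 10)] column 1: given T=9, P=7, carry-in 0, and digits 1,7,9 already taken and all letters distinct, T+D≡P (mod 10) forces D=8. So D=8.
Step 5. [col 2: V + P ≡ I (mod 10)] no forcing yet in column 2 (carry-in 1); V=6 is free and consistent — try it ⇒ V=6.
Step 6. [col 2: V + P ≡ I (mod 10)] in column 2 we have V+P≡I with carry-in 1; given V=6, P=7 and digits 1,6,7,8,9 already taken and all letters distinct, that pins I to 4 ⇒ I=4.
Step 7. [col 3: B + D ≡ U (mod 10)] column 3 reads B+D+carry(1)=U with D=8, U=1; with digits 1,4,6,7,8,9 already taken and all letters distinct, the only value for B is 2. So B=2.
Step 8. [col 5: B + Z ≡ B (mod 10)] column 5 reads B+Z+carry(0)=B with B=2; with digits 1,2,4,6,7,8,9 already taken and all letters distinct, the only value for Z is 0. So Z=0.
Step 9. [col 6: D + O ≡ F (mod 10)] from column 6 (D=8, carry-in 0, digits 0,1,2,4,6,7,8,9 already taken and all letters distinct): O must equal 5. So O=5.
Step 10. [col 6: D + O ≡ F (mod 10)] column 6: given D=8, O=5, carry-in 0, and digits 0,1,2,4,5,6,7,8,9 already taken and all letters distinct, D+O≡F (mod 10) forces F=3 ⇒ F=3.

Answer: B=2, D=8, F=3, I=4, O=5, P=7, T=9, U=1, V=6, Z=0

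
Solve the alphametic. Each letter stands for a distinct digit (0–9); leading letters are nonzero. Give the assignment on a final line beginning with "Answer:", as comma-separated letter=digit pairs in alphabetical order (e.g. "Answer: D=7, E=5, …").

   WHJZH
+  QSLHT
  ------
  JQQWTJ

Step 1. [col 1: H + T ≡ J (mod 10)] column 1 (H + T ≡ J (mod 10), carry-in 0) doesn't pin J yet; pick J=1 and continue, so J=1.
Step 2. [col 1: H + T ≡ J (mod 10)] several values work for H in column 1 (H + T ≡ J (mod 10), carry-in 0); try H=5. So H=5.
Step 3. [col 1: H + T ≡ J (mod 10)] in column 1 we have H+T≡J with carry-in 0; given H=5, J=1 and digits 1,5 already taken and all letters distinct, that pins T to 6, so T=6.
Step 4. [col 2: Z + H ≡ T (mod 10)] from column 2 (H=5, T=6, carry-in 1, digits 1,5,6 already taken and all letters distinct): Z must equal 0. So Z=0.
Step 5. [col 3: J + L ≡ W (mod 10)] W=9 is one option consistent with column 3 (J + L ≡ W (mod 10), carry-in 0) — take it, so W=9.
Step 6. [col 3: J + L ≡ W (mod 10)] column 3: given J=1, W=9, carry-in 0, and digits 0,1,5,6,9 already taken and all letters distinct, J+L≡W (mod 10) forces L=8, so L=8.
Step 7. [col 4: H + S ≡ Q (mod 10)] several values work for Q in column 4 (H + S ≡ Q (mod 10), carry-in 0); try Q=2, so Q=2.
Step 8. [col 4: H + S ≡ Q (mod 10)] column 4 reads H+S+carry(0)=Q with H=5, Q=2; with digits 0,1,2,5,6,8,9 already taken and all letters distinct, the only value for S is 7. So S=7.

Answer: H=5, J=1, L=8, Q=2, S=7, T=6, W=9, Z=0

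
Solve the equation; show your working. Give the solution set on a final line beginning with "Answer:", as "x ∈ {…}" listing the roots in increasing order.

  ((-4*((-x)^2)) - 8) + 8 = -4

Step 1. [((-4*((-x)^2)) - 8) + 8 = -4] the outer +8 inverts by subtracting 8, so sub: (-4*((-x)^2)) - 8 = -12.
Step 2. [(-4*((-x)^2)) - 8 = -12] common factor -4 (LHS and -12) — divide through ⇒ factor: ((-x)^2) + 2 = 3.
Step 3. [((-x)^2) + 2 = 3] +2 is outermost — subtract 2 both sides. So sub: (-x)^2 = 1.
Step 4. [(-x)^2 = 1] LHS squared, RHS 1 ≥ 0: apply √ (±), so sqrt: -x = 1 or -1.
Step 5. [-x = 1 or -1] flip signs both sides ⇒ neg: x = -1 or 1.

Answer: x ∈ {-1, 1}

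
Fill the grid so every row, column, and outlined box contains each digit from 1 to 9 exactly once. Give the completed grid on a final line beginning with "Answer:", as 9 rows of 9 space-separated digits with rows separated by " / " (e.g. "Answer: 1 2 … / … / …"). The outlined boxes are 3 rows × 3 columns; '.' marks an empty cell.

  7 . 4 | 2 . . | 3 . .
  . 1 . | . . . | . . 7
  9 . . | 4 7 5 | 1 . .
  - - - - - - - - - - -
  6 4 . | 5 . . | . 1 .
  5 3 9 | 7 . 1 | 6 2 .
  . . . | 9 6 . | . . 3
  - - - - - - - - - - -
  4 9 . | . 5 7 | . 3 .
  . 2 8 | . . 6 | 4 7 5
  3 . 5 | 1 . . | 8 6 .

Step 1. [r3c8∈{8}] r3c8 is down to just 8. So r3c8=8.
Step 2. [r8c5∈{3,9}] r8c5 is the only open cell in row 8 admitting 9. So r8c5=9.
Step 3. [r3c2∈{6}] r3c2 is down to just 6 ⇒ r3c2=6.
Step 4. [r3c9∈{2}] r3c9 has the single candidate 2, so r3c9=2.
Step 5. [r2c8∈{4,5,9}] across row 2, 4 lands solely at r2c8. So r2c8=4.
Step 6. [r1c8∈{5,9}] across col 8, 9 lands solely at r1c8, so r1c8=9.
Step 7. [r1c6∈{8}] r1c6 is down to just 8, so r1c6=8.
Step 8. [r2c5∈{3}] r2c5's peers cover all but 3 ⇒ r2c5=3.
Step 9. [r2c3∈{2}] r2c3's peers cover all but 2. So r2c3=2.
Step 10. [r4c3∈{7}] nothing but 7 survives at r4c3, so r4c3=7.
Step 11. [r6c1∈{1,2,8}] 2 has one home in col 1: r6c1, so r6c1=2.
Step 12. [r6c6∈{4}] r6c6 is down to just 4 ⇒ r6c6=4.
Step 13. [r5c5∈{8}] r5c5 has the single candidate 8. So r5c5=8.
Step 14. [r4c5∈{2}] only 2 remains possible at r4c5 ⇒ r4c5=2.
Step 15. [r9c9∈{9}] r9c9's peers cover all but 9. So r9c9=9.
Step 16. [r6c8∈{5}] only 5 remains possible at r6c8. So r6c8=5.
Step 17. [r6c3∈{1}] nothing but 1 survives at r6c3 ⇒ r6c3=1.
Step 18. [r2c7∈{5}] r2c7's peers cover all but 5 ⇒ r2c7=5.
Step 19. [r7c3∈{6}] r7c3's peers cover all but 6 ⇒ r7c3=6.
Step 20. [r2c6∈{9}] nothing but 9 survives at r2c6 ⇒ r2c6=9.
Step 21. [r1c5∈{1}] r1c5's peers cover all but 1, so r1c5=1.
Step 22. [r3c3∈{3}] r3c3's peers cover all but 3, so r3c3=3.
Step 23. [r4c7∈{9}] r4c7 is down to just 9 ⇒ r4c7=9.
Step 24. [r5c9∈{4}] r5c9's peers cover all but 4. So r5c9=4.
Step 25. [r9c5∈{4}] r9c5's peers cover all but 4. So r9c5=4.
Step 26. [r7c9∈{1}] r7c9's peers cover all but 1 ⇒ r7c9=1.
Step 27. [r6c2∈{8}] nothing but 8 survives at r6c2. So r6c2=8.
Step 28. [r9c6∈{2}] r9c6's peers cover all but 2, so r9c6=2.
Step 29. [r1c2∈{5}] r1c2 is down to just 5, so r1c2=5.
Step 30. [r2c4∈{6}] r2c4 has the single candidate 6, so r2c4=6.
Step 31. [r9c2∈{7}] r9c2's peers cover all but 7. So r9c2=7.
Step 32. [r8c1∈{1}] r8c1 has the single candidate 1, so r8c1=1.
Step 33. [r1c9∈{6}] r1c9 has the single candidate 6. So r1c9=6.
Step 34. [r7c7∈{2}] r7c7 has the single candidate 2, so r7c7=2.
Step 35. [r2c1∈{8}] r2c1's peers cover all but 8. So r2c1=8.
Step 36. [r6c7∈{7}] r6c7 is down to just 7. So r6c7=7.
Step 37. [r7c4∈{8}] only 8 remains possible at r7c4. So r7c4=8.
Step 38. [r4c9∈{8}] r4c9 has the single candidate 8. So r4c9=8.
Step 39. [r8c4∈{3}] r8c4's peers cover all but 3 ⇒ r8c4=3.
Step 40. [r4c6∈{3}] r4c6 is down to just 3. So r4c6=3.

Answer: 7 5 4 2 1 8 3 9 6 / 8 1 2 6 3 9 5 4 7 / 9 6 3 4 7 5 1 8 2 / 6 4 7 5 2 3 9 1 8 / 5 3 9 7 8 1 6 2 4 / 2 8 1 9 6 4 7 5 3 / 4 9 6 8 5 7 2 3 1 / 1 2 8 3 9 6 4 7 5 / 3 7 5 1 4 2 8 6 9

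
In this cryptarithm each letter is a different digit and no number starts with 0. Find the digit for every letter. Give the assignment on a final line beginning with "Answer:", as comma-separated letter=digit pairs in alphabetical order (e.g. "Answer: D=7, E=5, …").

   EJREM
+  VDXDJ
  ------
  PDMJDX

Step 1. [col 1: M + J ≡ X (mod 10)] several values work for J in column 1 (M + J ≡ X (mod 10), carry-in 0); try J=3. So J=3.
Step 2. [col 1: M + J ≡ X (mod 10)] several values work for M in column 1 (M + J ≡ X (mod 10), carry-in 0); try M=7 ⇒ M=7.
Step 3. [P] P is the leading digit of a 6-digit sum of two 5-digit numbers; the final carry is exactly 1, so P=1.
Step 4. [col 1: M + J ≡ X (mod 10)] column 1: given M=7, J=3, carry-in 0, and digits 1,3,7 already taken and all letters distinct, M+J≡X (mod 10) forces X=0 ⇒ X=0.
Step 5. [col 2: E + D ≡ D (mod 10)] column 2: given nothing yet, carry-in 1, and digits 0,1,3,7 already taken and all letters distinct, E+D≡D (mod 10) forces E=9. So E=9.
Step 6. [col 2: E + D ≡ D (mod 10)] D=4 is one option consistent with column 2 (E + D ≡ D (mod 10), carry-in 1) — take it ⇒ D=4.
Step 7. [col 3: R + X ≡ J (mod 10)] column 3: given X=0, J=3, carry-in 1, and digits 0,1,3,4,7,9 already taken and all letters distinct, R+X≡J (mod 10) forces R=2 ⇒ R=2.
Step 8. [col 5: E + V ≡ D (mod 10)] column 5: given E=9, D=4, carry-in 0, and digits 0,1,2,3,4,7,9 already taken and all letters distinct, E+V≡D (mod 10) forces V=5. So V=5.

Answer: D=4, E=9, J=3, M=7, P=1, R=2, V=5, X=0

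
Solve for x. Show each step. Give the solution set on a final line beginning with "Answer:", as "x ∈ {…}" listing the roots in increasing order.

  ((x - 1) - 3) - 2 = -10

Step 1. [((x - 1) - 3) - 2 = -10] -2 is outermost — add 2 both sides. So sub: (x - 1) - 3 = -8.
Step 2. [(x - 1) - 3 = -8] peel the -3: add 3 from each side. So sub: x - 1 = -5.
Step 3. [x - 1 = -5] 1 comes off first (add 1) ⇒ sub: x = -4.

Answer: x ∈ {-4}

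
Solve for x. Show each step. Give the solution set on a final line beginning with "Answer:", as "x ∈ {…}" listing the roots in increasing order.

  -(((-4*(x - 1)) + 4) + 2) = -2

Step 1. [-(((-4*(x - 1)) + 4) + 2) = -2] leading − — multiply by −1. So neg: ((-4*(x - 1)) + 4) + 2 = 2.
Step 2. [((-4*(x - 1)) + 4) + 2 = 2] the outer +2 inverts by subtracting 2 ⇒ sub: (-4*(x - 1)) + 4 = 0.
Step 3. [(-4*(x - 1)) + 4 = 0] -4 | LHS and -4 | 0: pull -4 out ⇒ factor: (x - 1) - 1 = 0.
Step 4. [(x - 1) - 1 = 0] 1 comes off first (add 1). So sub: x - 1 = 1.
Step 5. [x - 1 = 1] 1 comes off first (add 1). So sub: x = 2.

Answer: x ∈ {2}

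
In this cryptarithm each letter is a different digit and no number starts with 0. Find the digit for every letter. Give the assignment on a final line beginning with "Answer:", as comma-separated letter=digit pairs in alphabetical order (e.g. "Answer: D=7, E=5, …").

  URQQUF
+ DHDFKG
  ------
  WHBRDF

Step 1. [col 1: F + G ≡ F (mod 10)] in column 1 we have F+G≡F with carry-in 0; given nothing yet and all letters distinct, none taken yet, that pins G to 0 ⇒ G=0.
Step 2. [col 1: F + G ≡ F (mod 10)] no forcing yet in column 1 (carry-in 0); F=2 is free and consistent — try it, so F=2.
Step 3. [col 2: U + K ≡ D (mod 10)] no forcing yet in column 2 (carry-in 0); D=6 is free and consistent — try it ⇒ D=6.
Step 4. [col 2: U + K ≡ D (mod 10)] column 2 (U + K ≡ D (mod 10), carry-in 0) doesn't pin U yet; pick U=1 and continue. So U=1.
Step 5. [col 2: U + K ≡ D (mod 10)] column 2: given U=1, D=6, carry-in 0, and digits 0,1,2,6 already taken and all letters distinct, U+K≡D (mod 10) forces K=5. So K=5.
Step 6. [col 3: Q + F ≡ R (mod 10)] from column 3 (F=2, carry-in 0, digits 0,1,2,5,6 already taken and all letters distinct): Q must equal 7. So Q=7.
Step 7. [col 3: Q + F ≡ R (mod 10)] column 3: given Q=7, F=2, carry-in 0, and digits 0,1,2,5,6,7 already taken and all letters distinct, Q+F≡R (mod 10) forces R=9. So R=9.
Step 8. [col 4: Q + D ≡ B (mod 10)] column 4: given Q=7, D=6, carry-in 0, and digits 0,1,2,5,6,7,9 already taken and all letters distinct, Q+D≡B (mod 10) forces B=3 ⇒ B=3.
Step 9. [col 5: R + H ≡ H (mod 10)] no forcing yet in column 5 (carry-in 1); H=4 is free and consistent — try it. So H=4.
Step 10. [col 6: U + D ≡ W (mod 10)] from column 6 (U=1, D=6, carry-in 1, digits 0,1,2,3,4,5,6,7,9 already taken and all letters distinct): W must equal 8. So W=8.

Answer: B=3, D=6, F=2, G=0, H=4, K=5, Q=7, R=9, U=1, W=8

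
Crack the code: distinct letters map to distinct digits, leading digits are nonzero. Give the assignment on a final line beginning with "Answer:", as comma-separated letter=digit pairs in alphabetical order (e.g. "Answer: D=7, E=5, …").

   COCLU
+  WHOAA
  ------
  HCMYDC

Step 1. [col 1: U + A ≡ C (mod 10)] no forcing yet in column 1 (carry-in 0); A=4 is free and consistent — try it, so A=4.
Step 2. [col 1: U + A ≡ C (mod 10)] no forcing yet in column 1 (carry-in 0); U=3 is free and consistent — try it ⇒ U=3.
Step 3. [H] the sum has 6 digits but both addends have 5; that extra leading digit H is the final carry, namely 1, so H=1.
Step 4. [col 1: U + A ≡ C (mod 10)] from column 1 (U=3, A=4, carry-in 0, digits 1,3,4 already taken and all letters distinct): C must equal 7, so C=7.
Step 5. [col 2: L + A ≡ D (mod 10)] several values work for D in column 2 (L + A ≡ D (mod 10), carry-in 0); try D=6. So D=6.
Step 6. [col 2: L + A ≡ D (mod 10)] column 2 reads L+A+carry(0)=D with A=4, D=6; with digits 1,3,4,6,7 already taken and all letters distinct, the only value for L is 2, so L=2.
Step 7. [col 3: C + O ≡ Y (mod 10)] from column 3 (C=7, carry-in 0, digits 1,2,3,4,6,7 already taken and all letters distinct): Y must equal 5. So Y=5.
Step 8. [col 3: C + O ≡ Y (mod 10)] column 3 reads C+O+carry(0)=Y with C=7, Y=5; with digits 1,2,3,4,5,6,7 already taken and all letters distinct, the only value for O is 8 ⇒ O=8.
Step 9. [col 4: O + H ≡ M (mod 10)] in column 4 we have O+H≡M with carry-in 1; given O=8, H=1 and digits 1,2,3,4,5,6,7,8 already taken and all letters distinct, that pins M to 0 ⇒ M=0.
Step 10. [col 5: C + W ≡ C (mod 10)] column 5 reads C+W+carry(1)=C with C=7; with digits 0,1,2,3,4,5,6,7,8 already taken and all letters distinct, the only value for W is 9. So W=9.

Answer: A=4, C=7, D=6, H=1, L=2, M=0, O=8, U=3, W=9, Y=5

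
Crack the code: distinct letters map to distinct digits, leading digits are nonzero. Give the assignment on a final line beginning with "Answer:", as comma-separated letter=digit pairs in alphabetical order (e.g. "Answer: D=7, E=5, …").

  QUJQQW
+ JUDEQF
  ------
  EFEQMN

Step 1. [col 1: W + F ≡ N (mod 10)] N=1 is one option consistent with column 1 (W + F ≡ N (mod 10), carry-in 0) — take it. So N=1.
Step 2. [col 1: W + F ≡ N (mod 10)] no forcing yet in column 1 (carry-in 0); W=3 is free and consistent — try it. So W=3.
Step 3. [col 1: W + F ≡ N (mod 10)] from column 1 (W=3, N=1, carry-in 0, digits 1,3 already taken and all letters distinct): F must equal 8 ⇒ F=8.
Step 4. [col 2: Q + Q ≡ M (mod 10)] several values work for M in column 2 (Q + Q ≡ M (mod 10), carry-in 1); try M=5 ⇒ M=5.
Step 5. [col 2: Q + Q ≡ M (mod 10)] column 2 (Q + Q ≡ M (mod 10), carry-in 1) doesn't pin Q yet; pick Q=7 and continue, so Q=7.
Step 6. [col 3: Q + E ≡ Q (mod 10)] column 3 reads Q+E+carry(1)=Q with Q=7; with digits 1,3,5,7,8 already taken and all letters distinct, the only value for E is 9, so E=9.
Step 7. [col 4: J + D ≡ E (mod 10)] column 4 (J + D ≡ E (mod 10), carry-in 1) doesn't pin D yet; pick D=6 and continue ⇒ D=6.
Step 8. [col 4: J + D ≡ E (mod 10)] from column 4 (D=6, E=9, carry-in 1, digits 1,3,5,6,7,8,9 already taken and all letters distinct): J must equal 2 ⇒ J=2.
Step 9. [col 5: U + U ≡ F (mod 10)] from column 5 (F=8, carry-in 0, digits 1,2,3,5,6,7,8,9 already taken and all letters distinct): U must equal 4. So U=4.

Answer: D=6, E=9, F=8, J=2, M=5, N=1, Q=7, U=4, W=3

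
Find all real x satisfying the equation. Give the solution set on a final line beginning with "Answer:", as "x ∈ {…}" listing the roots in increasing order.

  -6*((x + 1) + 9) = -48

Step 1. [-6*((x + 1) + 9) = -48] leading coefficient -6: divide by -6 ⇒ div: (x + 1) + 9 = 8.
Step 2. [(x + 1) + 9 = 8] peel the +9: subtract 9 from each side ⇒ sub: x + 1 = -1.
Step 3. [x + 1 = -1] +1 is outermost — subtract 1 both sides ⇒ sub: x = -2.

Answer: x ∈ {-2}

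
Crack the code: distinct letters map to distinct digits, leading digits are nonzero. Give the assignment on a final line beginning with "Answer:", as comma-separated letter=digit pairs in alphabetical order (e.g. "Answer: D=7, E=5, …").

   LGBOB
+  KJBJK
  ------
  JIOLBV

Step 1. [J] the sum has 6 digits but both addends have 5; that extra leading digit J is the final carry, namely 1 ⇒ J=1.
Step 2. [col 1: B + K ≡ V (mod 10)] column 1 (B + K ≡ V (mod 10), carry-in 0) doesn't pin K yet; pick K=4 and continue, so K=4.
Step 3. [col 1: B + K ≡ V (mod 10)] B=9 is one option consistent with column 1 (B + K ≡ V (mod 10), carry-in 0) — take it, so B=9.
Step 4. [col 1: B + K ≡ V (mod 10)] in column 1 we have B+K≡V with carry-in 0; given B=9, K=4 and digits 1,4,9 already taken and all letters distinct, that pins V to 3, so V=3.
Step 5. [col 2: O + J ≡ B (mod 10)] from column 2 (J=1, B=9, carry-in 1, digits 1,3,4,9 already taken and all letters distinct): O must equal 7, so O=7.
Step 6. [col 3: B + B ≡ L (mod 10)] from column 3 (B=9, carry-in 0, digits 1,3,4,7,9 already taken and all letters distinct): L must equal 8 ⇒ L=8.
Step 7. [col 4: G + J ≡ O (mod 10)] column 4: given J=1, O=7, carry-in 1, and digits 1,3,4,7,8,9 already taken and all letters distinct, G+J≡O (mod 10) forces G=5. So G=5.
Step 8. [col 5: L + K ≡ I (mod 10)] from column 5 (L=8, K=4, carry-in 0, digits 1,3,4,5,7,8,9 already taken and all letters distinct): I must equal 2, so I=2.

Answer: B=9, G=5, I=2, J=1, K=4, L=8, O=7, V=3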